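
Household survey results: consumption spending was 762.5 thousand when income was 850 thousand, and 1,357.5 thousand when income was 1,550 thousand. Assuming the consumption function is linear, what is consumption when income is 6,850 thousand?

C = 5862.5

MPC = (1357.5 − 762.5)/(1550 − 850) = 595/700 = 0.85
a = 762.5 − 0.85(850) = 762.5 − 722.5 = 40
C = 40 + 0.85(6850) = 40 + 5822.5 = 5862.5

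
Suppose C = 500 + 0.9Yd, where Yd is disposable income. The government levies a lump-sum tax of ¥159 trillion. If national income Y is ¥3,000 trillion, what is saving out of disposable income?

Yd = Y − T = 3000 − 159 = 2841
C = 500 + 0.9(2841) = 500 + 2556.9 = 3056.9
S = Yd − C = 2841 − 3056.9 = -215.9

S = -215.9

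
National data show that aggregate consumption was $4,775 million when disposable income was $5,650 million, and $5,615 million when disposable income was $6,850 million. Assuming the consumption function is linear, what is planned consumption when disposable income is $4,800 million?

MPC = (5615 − 4775)/(6850 − 5650) = 840/1200 = 0.7
a = 4775 − 0.7(5650) = 4775 − 3955 = 820
C = 820 + 0.7(4800) = 820 + 3360 = 4180

C = 4180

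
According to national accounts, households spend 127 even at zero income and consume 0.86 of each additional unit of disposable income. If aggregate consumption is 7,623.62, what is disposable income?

127 + 0.86Y = 7623.62
0.86Y = 7496.62, so Y = 7496.62/0.86 = 8717

Y = 8717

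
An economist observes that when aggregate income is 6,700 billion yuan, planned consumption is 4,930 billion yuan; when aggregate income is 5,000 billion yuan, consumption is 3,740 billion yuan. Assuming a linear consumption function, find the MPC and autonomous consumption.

MPC = ΔC/ΔY = (4930 − 3740)/(6700 − 5000) = 1190/1700 = 0.7
a = C − MPC·Y = 3740 − 0.7(5000) = 3740 − 3500 = 240

MPC = 0.7; a = 240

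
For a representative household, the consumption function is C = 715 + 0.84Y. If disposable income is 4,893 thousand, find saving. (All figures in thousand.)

S = 67.88

C = 715 + 0.84(4893) = 715 + 4110.12 = 4825.12
S = Y − C = 4893 − 4825.12 = 67.88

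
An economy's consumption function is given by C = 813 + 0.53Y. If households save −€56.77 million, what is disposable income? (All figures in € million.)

S = Y − C = -813 + 0.47Y
-813 + 0.47Y = -56.77, so 0.47Y = 756.23 and Y = 1609

Y = 1609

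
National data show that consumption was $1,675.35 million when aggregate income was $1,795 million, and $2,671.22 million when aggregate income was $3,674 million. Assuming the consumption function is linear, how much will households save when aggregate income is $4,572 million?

S = 1424.84

MPC = (2671.22 − 1675.35)/(3674 − 1795) = 995.87/1879 = 0.53
a = 1675.35 − 0.53(1795) = 1675.35 − 951.35 = 724
C = 724 + 0.53(4572) = 3147.16
S = 4572 − 3147.16 = 1424.84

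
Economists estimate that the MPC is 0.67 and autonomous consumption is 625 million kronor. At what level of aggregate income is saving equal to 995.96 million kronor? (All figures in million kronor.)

Y = 4912

S = Y − C = -625 + 0.33Y
-625 + 0.33Y = 995.96, so 0.33Y = 1620.96 and Y = 4912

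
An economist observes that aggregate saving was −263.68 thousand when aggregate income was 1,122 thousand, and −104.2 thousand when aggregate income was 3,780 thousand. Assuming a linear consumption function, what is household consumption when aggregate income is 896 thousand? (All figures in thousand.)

MPS = ΔS/ΔY = (-104.2 − (-263.68))/(3780 − 1122) = 159.48/2658 = 0.06
MPC = 1 − MPS = 0.94
Autonomous saving = -263.68 − 0.06(1122) = -331, so a = 331
C = 331 + 0.94(896) = 331 + 842.24 = 1173.24

C = 1173.24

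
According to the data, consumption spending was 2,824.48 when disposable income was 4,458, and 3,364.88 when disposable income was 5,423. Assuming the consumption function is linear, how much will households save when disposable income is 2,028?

S = 564.32

MPC = (3364.88 − 2824.48)/(5423 − 4458) = 540.4/965 = 0.56
a = 2824.48 − 0.56(4458) = 2824.48 − 2496.48 = 328
C = 328 + 0.56(2028) = 1463.68
S = 2028 − 1463.68 = 564.32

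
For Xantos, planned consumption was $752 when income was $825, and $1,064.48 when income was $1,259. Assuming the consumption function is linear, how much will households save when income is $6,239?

S = 1588.92

MPC = (1064.48 − 752)/(1259 − 825) = 312.48/434 = 0.72
a = 752 − 0.72(825) = 752 − 594 = 158
C = 158 + 0.72(6239) = 4650.08
S = 6239 − 4650.08 = 1588.92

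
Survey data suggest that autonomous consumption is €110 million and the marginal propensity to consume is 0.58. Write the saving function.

S = -110 + 0.42Y

S = Y − C = Y − (110 + 0.58Y) = -110 + (1 − 0.58)Y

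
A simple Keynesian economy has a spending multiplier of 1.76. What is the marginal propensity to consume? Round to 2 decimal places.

MPC = 0.43

k = 1/(1 − MPC), so 1 − MPC = 1/k = 1/1.76 = 0.5682
MPC = 1 − 0.5682 = 0.43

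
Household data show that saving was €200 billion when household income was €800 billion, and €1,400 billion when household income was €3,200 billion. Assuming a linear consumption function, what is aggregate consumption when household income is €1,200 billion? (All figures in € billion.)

MPS = ΔS/ΔY = (1400 − 200)/(3200 − 800) = 1200/2400 = 0.5
MPC = 1 − MPS = 0.5
Autonomous saving = 200 − 0.5(800) = -200, so a = 200
C = 200 + 0.5(1200) = 200 + 600 = 800

C = 800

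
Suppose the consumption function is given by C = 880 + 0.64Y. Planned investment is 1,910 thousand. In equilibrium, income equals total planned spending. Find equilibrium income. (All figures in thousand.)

Y = C + I = 880 + 0.64Y + 1910
Y − 0.64Y = 2790
0.36Y = 2790, so Y = 2790/0.36 = 7750

Y = 7750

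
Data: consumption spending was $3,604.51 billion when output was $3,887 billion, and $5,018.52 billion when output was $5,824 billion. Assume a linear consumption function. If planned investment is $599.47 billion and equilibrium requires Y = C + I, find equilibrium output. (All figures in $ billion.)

Y = 5061

MPC = (5018.52 − 3604.51)/(5824 − 3887) = 1414.01/1937 = 0.73
a = 3604.51 − 0.73(3887) = 767
Equilibrium: Y = 767 + 0.73Y + 599.47
0.27Y = 1366.47, so Y = 1366.47/0.27 = 5061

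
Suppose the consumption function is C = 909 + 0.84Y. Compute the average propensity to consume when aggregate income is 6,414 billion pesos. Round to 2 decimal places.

C = 909 + 0.84(6414) = 6296.76
APC = C/Y = 6296.76/6414 = 0.98

APC = 0.98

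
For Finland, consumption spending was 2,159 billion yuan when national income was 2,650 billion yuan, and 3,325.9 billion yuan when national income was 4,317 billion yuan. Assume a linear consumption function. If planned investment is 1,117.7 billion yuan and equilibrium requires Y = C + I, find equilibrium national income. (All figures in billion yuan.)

Y = 4739

MPC = (3325.9 − 2159)/(4317 − 2650) = 1166.9/1667 = 0.7
a = 2159 − 0.7(2650) = 304
Equilibrium: Y = 304 + 0.7Y + 1117.7
0.3Y = 1421.7, so Y = 1421.7/0.3 = 4739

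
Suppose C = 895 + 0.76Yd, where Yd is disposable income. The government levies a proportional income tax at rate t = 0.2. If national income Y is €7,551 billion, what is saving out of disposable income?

Yd = (1 − 0.2)(7551) = 0.8(7551) = 6040.8
C = 895 + 0.76(6040.8) = 895 + 4591.008 = 5486.008
S = Yd − C = 6040.8 − 5486.008 = 554.792

S = 554.792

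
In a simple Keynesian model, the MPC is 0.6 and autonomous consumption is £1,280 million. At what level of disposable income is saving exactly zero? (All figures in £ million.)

Y = 3200

At break-even, C = Y: 1280 + 0.6Y = Y
0.4Y = 1280, so Y = 1280/0.4 = 3200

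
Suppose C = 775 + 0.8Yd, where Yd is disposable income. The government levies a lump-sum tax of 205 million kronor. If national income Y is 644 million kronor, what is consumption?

C = 1126.2

Yd = Y − T = 644 − 205 = 439
C = 775 + 0.8(439) = 775 + 351.2 = 1126.2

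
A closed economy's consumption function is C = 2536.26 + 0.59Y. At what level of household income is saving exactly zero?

Y = 6186

At break-even, C = Y: 2536.26 + 0.59Y = Y
0.41Y = 2536.26, so Y = 2536.26/0.41 = 6186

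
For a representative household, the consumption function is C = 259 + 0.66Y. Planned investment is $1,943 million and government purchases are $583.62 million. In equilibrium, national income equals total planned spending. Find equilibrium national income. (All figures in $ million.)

Y = 8193

Y = C + I + G = 259 + 0.66Y + 1943 + 583.62
Y − 0.66Y = 2785.62
0.34Y = 2785.62, so Y = 2785.62/0.34 = 8193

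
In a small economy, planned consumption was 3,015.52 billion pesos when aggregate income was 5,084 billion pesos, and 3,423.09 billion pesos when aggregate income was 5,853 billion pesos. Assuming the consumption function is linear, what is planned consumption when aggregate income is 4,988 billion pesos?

MPC = (3423.09 − 3015.52)/(5853 − 5084) = 407.57/769 = 0.53
a = 3015.52 − 0.53(5084) = 3015.52 − 2694.52 = 321
C = 321 + 0.53(4988) = 321 + 2643.64 = 2964.64

C = 2964.64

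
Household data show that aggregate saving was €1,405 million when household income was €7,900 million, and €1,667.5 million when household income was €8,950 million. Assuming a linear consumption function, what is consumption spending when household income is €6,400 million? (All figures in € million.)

MPS = ΔS/ΔY = (1667.5 − 1405)/(8950 − 7900) = 262.5/1050 = 0.25
MPC = 1 − MPS = 0.75
Autonomous saving = 1405 − 0.25(7900) = -570, so a = 570
C = 570 + 0.75(6400) = 570 + 4800 = 5370

C = 5370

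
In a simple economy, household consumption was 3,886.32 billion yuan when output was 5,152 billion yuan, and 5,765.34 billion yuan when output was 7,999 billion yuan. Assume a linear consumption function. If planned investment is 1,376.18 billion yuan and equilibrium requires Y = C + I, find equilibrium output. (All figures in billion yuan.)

Y = 5477

MPC = (5765.34 − 3886.32)/(7999 − 5152) = 1879.02/2847 = 0.66
a = 3886.32 − 0.66(5152) = 486
Equilibrium: Y = 486 + 0.66Y + 1376.18
0.34Y = 1862.18, so Y = 1862.18/0.34 = 5477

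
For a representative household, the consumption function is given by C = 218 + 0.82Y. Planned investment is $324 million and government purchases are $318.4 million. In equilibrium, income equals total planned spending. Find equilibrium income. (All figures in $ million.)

Y = 4780

Y = C + I + G = 218 + 0.82Y + 324 + 318.4
Y − 0.82Y = 860.4
0.18Y = 860.4, so Y = 860.4/0.18 = 4780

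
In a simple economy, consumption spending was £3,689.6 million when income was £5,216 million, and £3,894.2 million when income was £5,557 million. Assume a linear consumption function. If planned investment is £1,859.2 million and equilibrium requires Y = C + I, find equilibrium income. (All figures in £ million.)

MPC = (3894.2 − 3689.6)/(5557 − 5216) = 204.6/341 = 0.6
a = 3689.6 − 0.6(5216) = 560
Equilibrium: Y = 560 + 0.6Y + 1859.2
0.4Y = 2419.2, so Y = 2419.2/0.4 = 6048

Y = 6048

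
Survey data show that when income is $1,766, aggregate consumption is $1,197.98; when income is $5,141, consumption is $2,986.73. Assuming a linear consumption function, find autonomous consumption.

MPC = ΔC/ΔY = (2986.73 − 1197.98)/(5141 − 1766) = 1788.75/3375 = 0.53
a = C − MPC·Y = 1197.98 − 0.53(1766) = 1197.98 − 935.98 = 262

a = 262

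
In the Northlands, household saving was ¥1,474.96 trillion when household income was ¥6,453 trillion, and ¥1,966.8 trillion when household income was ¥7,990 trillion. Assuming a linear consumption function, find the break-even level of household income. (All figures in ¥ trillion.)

MPS = ΔS/ΔY = (1966.8 − 1474.96)/(7990 − 6453) = 491.84/1537 = 0.32
MPC = 1 − MPS = 0.68
From S(6453) = 1474.96: −a + 0.32(6453) = 1474.96, so a = 2064.96 − 1474.96 = 590
Break-even (S = 0): Y = a/MPS = 590/0.32 = 1843.75

Y = 1843.75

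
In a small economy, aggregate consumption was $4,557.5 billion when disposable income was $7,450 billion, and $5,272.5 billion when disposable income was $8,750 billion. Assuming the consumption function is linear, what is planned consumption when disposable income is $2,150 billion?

MPC = (5272.5 − 4557.5)/(8750 − 7450) = 715/1300 = 0.55
a = 4557.5 − 0.55(7450) = 4557.5 − 4097.5 = 460
C = 460 + 0.55(2150) = 460 + 1182.5 = 1642.5

C = 1642.5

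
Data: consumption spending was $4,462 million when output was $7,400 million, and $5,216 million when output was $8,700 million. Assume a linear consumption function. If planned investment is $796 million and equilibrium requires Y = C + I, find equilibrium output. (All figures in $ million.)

MPC = (5216 − 4462)/(8700 − 7400) = 754/1300 = 0.58
a = 4462 − 0.58(7400) = 170
Equilibrium: Y = 170 + 0.58Y + 796
0.42Y = 966, so Y = 966/0.42 = 2300

Y = 2300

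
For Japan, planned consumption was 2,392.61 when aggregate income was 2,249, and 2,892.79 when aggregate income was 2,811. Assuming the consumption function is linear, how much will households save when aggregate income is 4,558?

MPC = (2892.79 − 2392.61)/(2811 − 2249) = 500.18/562 = 0.89
a = 2392.61 − 0.89(2249) = 2392.61 − 2001.61 = 391
C = 391 + 0.89(4558) = 4447.62
S = 4558 − 4447.62 = 110.38

S = 110.38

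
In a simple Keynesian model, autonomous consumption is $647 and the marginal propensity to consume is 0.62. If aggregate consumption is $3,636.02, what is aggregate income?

Y = 4821

647 + 0.62Y = 3636.02
0.62Y = 2989.02, so Y = 2989.02/0.62 = 4821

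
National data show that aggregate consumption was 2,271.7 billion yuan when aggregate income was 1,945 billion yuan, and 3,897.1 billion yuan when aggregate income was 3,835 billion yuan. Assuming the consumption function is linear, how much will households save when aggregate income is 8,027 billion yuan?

S = 524.78

MPC = (3897.1 − 2271.7)/(3835 − 1945) = 1625.4/1890 = 0.86
a = 2271.7 − 0.86(1945) = 2271.7 − 1672.7 = 599
C = 599 + 0.86(8027) = 7502.22
S = 8027 − 7502.22 = 524.78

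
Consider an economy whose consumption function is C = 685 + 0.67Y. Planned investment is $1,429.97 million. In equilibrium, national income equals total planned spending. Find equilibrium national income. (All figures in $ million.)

Y = 6409

Y = C + I = 685 + 0.67Y + 1429.97
Y − 0.67Y = 2114.97
0.33Y = 2114.97, so Y = 2114.97/0.33 = 6409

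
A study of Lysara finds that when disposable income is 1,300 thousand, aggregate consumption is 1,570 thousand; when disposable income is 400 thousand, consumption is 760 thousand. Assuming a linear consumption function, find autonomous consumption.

a = 400

MPC = ΔC/ΔY = (1570 − 760)/(1300 − 400) = 810/900 = 0.9
a = C − MPC·Y = 760 − 0.9(400) = 760 − 360 = 400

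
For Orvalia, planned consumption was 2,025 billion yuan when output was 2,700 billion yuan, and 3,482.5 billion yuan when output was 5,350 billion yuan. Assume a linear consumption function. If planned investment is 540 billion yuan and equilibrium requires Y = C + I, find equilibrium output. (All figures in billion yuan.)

MPC = (3482.5 − 2025)/(5350 − 2700) = 1457.5/2650 = 0.55
a = 2025 − 0.55(2700) = 540
Equilibrium: Y = 540 + 0.55Y + 540
0.45Y = 1080, so Y = 1080/0.45 = 2400

Y = 2400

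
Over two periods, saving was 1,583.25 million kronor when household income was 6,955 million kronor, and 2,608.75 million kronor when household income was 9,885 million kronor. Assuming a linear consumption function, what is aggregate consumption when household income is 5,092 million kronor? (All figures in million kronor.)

MPS = ΔS/ΔY = (2608.75 − 1583.25)/(9885 − 6955) = 1025.5/2930 = 0.35
MPC = 1 − MPS = 0.65
Autonomous saving = 1583.25 − 0.35(6955) = -851, so a = 851
C = 851 + 0.65(5092) = 851 + 3309.8 = 4160.8

C = 4160.8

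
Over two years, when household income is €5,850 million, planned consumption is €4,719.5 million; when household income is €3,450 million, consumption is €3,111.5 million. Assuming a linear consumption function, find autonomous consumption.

a = 800

MPC = ΔC/ΔY = (4719.5 − 3111.5)/(5850 − 3450) = 1608/2400 = 0.67
a = C − MPC·Y = 3111.5 − 0.67(3450) = 3111.5 − 2311.5 = 800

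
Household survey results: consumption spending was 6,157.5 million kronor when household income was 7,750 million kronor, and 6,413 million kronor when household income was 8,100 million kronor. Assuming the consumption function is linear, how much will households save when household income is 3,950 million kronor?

MPC = (6413 − 6157.5)/(8100 − 7750) = 255.5/350 = 0.73
a = 6157.5 − 0.73(7750) = 6157.5 − 5657.5 = 500
C = 500 + 0.73(3950) = 3383.5
S = 3950 − 3383.5 = 566.5

S = 566.5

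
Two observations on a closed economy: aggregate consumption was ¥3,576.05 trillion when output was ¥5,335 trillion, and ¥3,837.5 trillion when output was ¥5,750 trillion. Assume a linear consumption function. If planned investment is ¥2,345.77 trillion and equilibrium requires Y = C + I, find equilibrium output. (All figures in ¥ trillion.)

Y = 6921

MPC = (3837.5 − 3576.05)/(5750 − 5335) = 261.45/415 = 0.63
a = 3576.05 − 0.63(5335) = 215
Equilibrium: Y = 215 + 0.63Y + 2345.77
0.37Y = 2560.77, so Y = 2560.77/0.37 = 6921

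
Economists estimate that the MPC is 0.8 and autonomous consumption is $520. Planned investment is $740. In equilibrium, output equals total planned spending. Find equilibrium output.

Y = 6300

Y = C + I = 520 + 0.8Y + 740
Y − 0.8Y = 1260
0.2Y = 1260, so Y = 1260/0.2 = 6300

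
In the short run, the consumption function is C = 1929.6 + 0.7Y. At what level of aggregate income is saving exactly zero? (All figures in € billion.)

At break-even, C = Y: 1929.6 + 0.7Y = Y
0.3Y = 1929.6, so Y = 1929.6/0.3 = 6432

Y = 6432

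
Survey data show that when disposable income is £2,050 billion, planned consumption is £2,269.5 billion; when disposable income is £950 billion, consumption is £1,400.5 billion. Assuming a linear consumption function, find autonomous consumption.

MPC = ΔC/ΔY = (2269.5 − 1400.5)/(2050 − 950) = 869/1100 = 0.79
a = C − MPC·Y = 1400.5 − 0.79(950) = 1400.5 − 750.5 = 650

a = 650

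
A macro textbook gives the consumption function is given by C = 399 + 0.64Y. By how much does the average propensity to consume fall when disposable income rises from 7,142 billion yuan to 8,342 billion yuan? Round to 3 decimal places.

ΔAPC = 0.008

At Y = 7142: C = 399 + 0.64(7142) = 4969.88, APC = 4969.88/7142 = 0.6959
At Y = 8342: C = 5737.88, APC = 5737.88/8342 = 0.6878
Fall in APC = 0.6959 − 0.6878 = 0.0081 ≈ 0.008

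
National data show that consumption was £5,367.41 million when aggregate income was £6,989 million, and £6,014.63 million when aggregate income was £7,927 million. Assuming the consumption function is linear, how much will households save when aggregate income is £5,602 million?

S = 1191.62

MPC = (6014.63 − 5367.41)/(7927 − 6989) = 647.22/938 = 0.69
a = 5367.41 − 0.69(6989) = 5367.41 − 4822.41 = 545
C = 545 + 0.69(5602) = 4410.38
S = 5602 − 4410.38 = 1191.62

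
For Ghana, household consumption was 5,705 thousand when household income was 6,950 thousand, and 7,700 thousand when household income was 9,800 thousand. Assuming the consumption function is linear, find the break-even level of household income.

Y = 2800

MPC = (7700 − 5705)/(9800 − 6950) = 1995/2850 = 0.7
a = 5705 − 0.7(6950) = 5705 − 4865 = 840
Break-even: Y = a/(1−MPC) = 840/0.3 = 2800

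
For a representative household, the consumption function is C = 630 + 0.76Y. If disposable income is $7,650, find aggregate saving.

S = 1206

C = 630 + 0.76(7650) = 630 + 5814 = 6444
S = Y − C = 7650 − 6444 = 1206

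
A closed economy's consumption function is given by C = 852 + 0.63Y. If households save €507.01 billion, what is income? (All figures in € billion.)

S = Y − C = -852 + 0.37Y
-852 + 0.37Y = 507.01, so 0.37Y = 1359.01 and Y = 3673

Y = 3673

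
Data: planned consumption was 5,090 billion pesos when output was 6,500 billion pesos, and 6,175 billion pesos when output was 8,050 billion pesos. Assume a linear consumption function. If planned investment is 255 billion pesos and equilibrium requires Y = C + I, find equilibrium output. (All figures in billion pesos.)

Y = 2650

MPC = (6175 − 5090)/(8050 − 6500) = 1085/1550 = 0.7
a = 5090 − 0.7(6500) = 540
Equilibrium: Y = 540 + 0.7Y + 255
0.3Y = 795, so Y = 795/0.3 = 2650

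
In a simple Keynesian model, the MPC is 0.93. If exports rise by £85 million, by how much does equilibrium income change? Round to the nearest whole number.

The multiplier is 1/(1 − MPC) = 1/0.07.
ΔY = 85/0.07 = 1214.29 ≈ 1214

ΔY ≈ 1214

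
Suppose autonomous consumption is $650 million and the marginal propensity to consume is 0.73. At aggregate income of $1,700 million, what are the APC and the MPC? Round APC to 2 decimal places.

MPC = 0.73 (the slope of the consumption function)
C = 650 + 0.73(1700) = 1891, so APC = 1891/1700 = 1.11

APC = 1.11; MPC = 0.73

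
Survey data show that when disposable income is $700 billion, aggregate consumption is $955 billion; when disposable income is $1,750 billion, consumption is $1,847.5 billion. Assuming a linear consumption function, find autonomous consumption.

MPC = ΔC/ΔY = (1847.5 − 955)/(1750 − 700) = 892.5/1050 = 0.85
a = C − MPC·Y = 955 − 0.85(700) = 955 − 595 = 360

a = 360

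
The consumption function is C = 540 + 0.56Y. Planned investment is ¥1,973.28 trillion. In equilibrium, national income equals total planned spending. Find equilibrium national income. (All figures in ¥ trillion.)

Y = 5712

Y = C + I = 540 + 0.56Y + 1973.28
Y − 0.56Y = 2513.28
0.44Y = 2513.28, so Y = 2513.28/0.44 = 5712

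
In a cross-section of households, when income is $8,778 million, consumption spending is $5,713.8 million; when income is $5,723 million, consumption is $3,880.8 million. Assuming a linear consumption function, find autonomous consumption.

MPC = ΔC/ΔY = (5713.8 − 3880.8)/(8778 − 5723) = 1833/3055 = 0.6
a = C − MPC·Y = 3880.8 − 0.6(5723) = 3880.8 − 3433.8 = 447

a = 447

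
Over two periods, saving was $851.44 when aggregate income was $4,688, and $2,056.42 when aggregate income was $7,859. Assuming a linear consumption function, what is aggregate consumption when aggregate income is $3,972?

C = 3392.64

MPS = ΔS/ΔY = (2056.42 − 851.44)/(7859 − 4688) = 1204.98/3171 = 0.38
MPC = 1 − MPS = 0.62
Autonomous saving = 851.44 − 0.38(4688) = -930, so a = 930
C = 930 + 0.62(3972) = 930 + 2462.64 = 3392.64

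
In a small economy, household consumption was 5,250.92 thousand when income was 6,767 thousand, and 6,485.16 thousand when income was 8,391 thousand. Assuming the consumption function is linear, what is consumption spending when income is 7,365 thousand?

C = 5705.4

MPC = (6485.16 − 5250.92)/(8391 − 6767) = 1234.24/1624 = 0.76
a = 5250.92 − 0.76(6767) = 5250.92 − 5142.92 = 108
C = 108 + 0.76(7365) = 108 + 5597.4 = 5705.4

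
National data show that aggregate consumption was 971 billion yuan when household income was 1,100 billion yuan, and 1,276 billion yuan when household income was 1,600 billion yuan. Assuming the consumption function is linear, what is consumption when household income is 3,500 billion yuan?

MPC = (1276 − 971)/(1600 − 1100) = 305/500 = 0.61
a = 971 − 0.61(1100) = 971 − 671 = 300
C = 300 + 0.61(3500) = 300 + 2135 = 2435

C = 2435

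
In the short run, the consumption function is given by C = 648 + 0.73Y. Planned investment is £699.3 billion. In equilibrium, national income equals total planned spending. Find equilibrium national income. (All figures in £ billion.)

Y = C + I = 648 + 0.73Y + 699.3
Y − 0.73Y = 1347.3
0.27Y = 1347.3, so Y = 1347.3/0.27 = 4990

Y = 4990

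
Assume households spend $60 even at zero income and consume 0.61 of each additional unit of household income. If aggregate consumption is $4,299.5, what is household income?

Y = 6950

60 + 0.61Y = 4299.5
0.61Y = 4239.5, so Y = 4239.5/0.61 = 6950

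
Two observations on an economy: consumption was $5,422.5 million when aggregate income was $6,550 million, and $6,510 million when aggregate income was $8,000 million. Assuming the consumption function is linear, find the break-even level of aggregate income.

MPC = (6510 − 5422.5)/(8000 − 6550) = 1087.5/1450 = 0.75
a = 5422.5 − 0.75(6550) = 5422.5 − 4912.5 = 510
Break-even: Y = a/(1−MPC) = 510/0.25 = 2040

Y = 2040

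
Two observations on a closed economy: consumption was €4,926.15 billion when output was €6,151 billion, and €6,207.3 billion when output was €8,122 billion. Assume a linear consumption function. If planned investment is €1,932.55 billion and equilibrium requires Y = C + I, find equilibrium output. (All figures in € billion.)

MPC = (6207.3 − 4926.15)/(8122 − 6151) = 1281.15/1971 = 0.65
a = 4926.15 − 0.65(6151) = 928
Equilibrium: Y = 928 + 0.65Y + 1932.55
0.35Y = 2860.55, so Y = 2860.55/0.35 = 8173

Y = 8173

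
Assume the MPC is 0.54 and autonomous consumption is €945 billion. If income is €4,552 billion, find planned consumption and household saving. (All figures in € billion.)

C = 3403.08; S = 1148.92

C = 945 + 0.54(4552) = 945 + 2458.08 = 3403.08
S = Y − C = 4552 − 3403.08 = 1148.92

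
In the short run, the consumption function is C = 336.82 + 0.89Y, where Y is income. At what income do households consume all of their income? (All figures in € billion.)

At break-even, C = Y: 336.82 + 0.89Y = Y
0.11Y = 336.82, so Y = 336.82/0.11 = 3062

Y = 3062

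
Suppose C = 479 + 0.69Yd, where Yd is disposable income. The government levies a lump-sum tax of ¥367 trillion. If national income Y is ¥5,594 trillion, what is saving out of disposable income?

Yd = Y − T = 5594 − 367 = 5227
C = 479 + 0.69(5227) = 479 + 3606.63 = 4085.63
S = Yd − C = 5227 − 4085.63 = 1141.37

S = 1141.37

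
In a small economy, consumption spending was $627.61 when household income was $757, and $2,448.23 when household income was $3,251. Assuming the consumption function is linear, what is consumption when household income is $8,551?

C = 6317.23

MPC = (2448.23 − 627.61)/(3251 − 757) = 1820.62/2494 = 0.73
a = 627.61 − 0.73(757) = 627.61 − 552.61 = 75
C = 75 + 0.73(8551) = 75 + 6242.23 = 6317.23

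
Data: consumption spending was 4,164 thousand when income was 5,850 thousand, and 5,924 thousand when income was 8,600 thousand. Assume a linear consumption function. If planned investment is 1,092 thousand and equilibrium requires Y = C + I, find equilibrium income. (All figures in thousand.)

MPC = (5924 − 4164)/(8600 − 5850) = 1760/2750 = 0.64
a = 4164 − 0.64(5850) = 420
Equilibrium: Y = 420 + 0.64Y + 1092
0.36Y = 1512, so Y = 1512/0.36 = 4200

Y = 4200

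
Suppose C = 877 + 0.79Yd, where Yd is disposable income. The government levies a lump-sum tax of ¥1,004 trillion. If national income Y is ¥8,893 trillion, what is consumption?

Yd = Y − T = 8893 − 1004 = 7889
C = 877 + 0.79(7889) = 877 + 6232.31 = 7109.31

C = 7109.31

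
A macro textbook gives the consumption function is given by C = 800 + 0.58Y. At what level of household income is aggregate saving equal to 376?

Y = 2800

S = Y − C = -800 + 0.42Y
-800 + 0.42Y = 376, so 0.42Y = 1176 and Y = 2800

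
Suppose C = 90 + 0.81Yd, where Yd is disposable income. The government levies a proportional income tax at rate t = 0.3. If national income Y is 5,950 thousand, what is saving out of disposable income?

S = 701.35

Yd = (1 − 0.3)(5950) = 0.7(5950) = 4165
C = 90 + 0.81(4165) = 90 + 3373.65 = 3463.65
S = Yd − C = 4165 − 3463.65 = 701.35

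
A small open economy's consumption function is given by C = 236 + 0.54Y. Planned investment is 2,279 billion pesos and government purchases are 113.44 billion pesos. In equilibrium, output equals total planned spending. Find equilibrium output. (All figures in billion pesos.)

Y = C + I + G = 236 + 0.54Y + 2279 + 113.44
Y − 0.54Y = 2628.44
0.46Y = 2628.44, so Y = 2628.44/0.46 = 5714

Y = 5714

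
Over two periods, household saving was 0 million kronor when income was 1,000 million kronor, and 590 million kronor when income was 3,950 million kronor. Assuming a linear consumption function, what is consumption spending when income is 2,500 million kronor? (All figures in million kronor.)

C = 2200

MPS = ΔS/ΔY = (590 − 0)/(3950 − 1000) = 590/2950 = 0.2
MPC = 1 − MPS = 0.8
Autonomous saving = 0 − 0.2(1000) = -200, so a = 200
C = 200 + 0.8(2500) = 200 + 2000 = 2200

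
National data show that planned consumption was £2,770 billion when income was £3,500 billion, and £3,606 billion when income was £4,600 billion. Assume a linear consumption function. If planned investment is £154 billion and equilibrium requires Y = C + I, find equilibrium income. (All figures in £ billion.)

MPC = (3606 − 2770)/(4600 − 3500) = 836/1100 = 0.76
a = 2770 − 0.76(3500) = 110
Equilibrium: Y = 110 + 0.76Y + 154
0.24Y = 264, so Y = 264/0.24 = 1100

Y = 1100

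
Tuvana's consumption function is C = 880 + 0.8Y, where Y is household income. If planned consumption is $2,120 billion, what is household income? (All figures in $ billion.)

Y = 1550

880 + 0.8Y = 2120
0.8Y = 1240, so Y = 1240/0.8 = 1550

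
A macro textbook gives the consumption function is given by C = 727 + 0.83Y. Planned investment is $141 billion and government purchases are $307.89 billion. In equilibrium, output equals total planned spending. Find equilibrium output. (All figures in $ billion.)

Y = C + I + G = 727 + 0.83Y + 141 + 307.89
Y − 0.83Y = 1175.89
0.17Y = 1175.89, so Y = 1175.89/0.17 = 6917

Y = 6917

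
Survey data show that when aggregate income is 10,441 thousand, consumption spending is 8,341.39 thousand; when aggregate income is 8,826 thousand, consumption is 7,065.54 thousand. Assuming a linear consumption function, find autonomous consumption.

a = 93

MPC = ΔC/ΔY = (8341.39 − 7065.54)/(10441 − 8826) = 1275.85/1615 = 0.79
a = C − MPC·Y = 7065.54 − 0.79(8826) = 7065.54 − 6972.54 = 93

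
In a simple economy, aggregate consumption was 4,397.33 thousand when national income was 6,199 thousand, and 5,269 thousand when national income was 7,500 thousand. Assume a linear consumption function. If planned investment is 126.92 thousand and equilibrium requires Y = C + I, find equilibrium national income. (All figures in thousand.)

Y = 1124

MPC = (5269 − 4397.33)/(7500 − 6199) = 871.67/1301 = 0.67
a = 4397.33 − 0.67(6199) = 244
Equilibrium: Y = 244 + 0.67Y + 126.92
0.33Y = 370.92, so Y = 370.92/0.33 = 1124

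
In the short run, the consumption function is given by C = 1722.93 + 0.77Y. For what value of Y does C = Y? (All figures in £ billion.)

At break-even, C = Y: 1722.93 + 0.77Y = Y
0.23Y = 1722.93, so Y = 1722.93/0.23 = 7491

Y = 7491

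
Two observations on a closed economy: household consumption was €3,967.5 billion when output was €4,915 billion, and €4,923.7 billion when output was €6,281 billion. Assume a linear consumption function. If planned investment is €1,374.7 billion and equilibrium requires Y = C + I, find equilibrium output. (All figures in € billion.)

MPC = (4923.7 − 3967.5)/(6281 − 4915) = 956.2/1366 = 0.7
a = 3967.5 − 0.7(4915) = 527
Equilibrium: Y = 527 + 0.7Y + 1374.7
0.3Y = 1901.7, so Y = 1901.7/0.3 = 6339

Y = 6339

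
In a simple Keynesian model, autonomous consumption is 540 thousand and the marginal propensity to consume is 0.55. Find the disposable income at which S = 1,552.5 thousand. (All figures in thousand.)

S = Y − C = -540 + 0.45Y
-540 + 0.45Y = 1552.5, so 0.45Y = 2092.5 and Y = 4650

Y = 4650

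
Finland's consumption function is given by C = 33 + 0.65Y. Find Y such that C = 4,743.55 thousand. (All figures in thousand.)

Y = 7247

33 + 0.65Y = 4743.55
0.65Y = 4710.55, so Y = 4710.55/0.65 = 7247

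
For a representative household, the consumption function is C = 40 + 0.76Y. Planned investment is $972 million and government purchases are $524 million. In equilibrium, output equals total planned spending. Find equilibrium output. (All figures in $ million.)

Y = 6400

Y = C + I + G = 40 + 0.76Y + 972 + 524
Y − 0.76Y = 1536
0.24Y = 1536, so Y = 1536/0.24 = 6400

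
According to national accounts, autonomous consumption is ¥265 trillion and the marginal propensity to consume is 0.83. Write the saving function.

S = -265 + 0.17Y

S = Y − C = Y − (265 + 0.83Y) = -265 + (1 − 0.83)Y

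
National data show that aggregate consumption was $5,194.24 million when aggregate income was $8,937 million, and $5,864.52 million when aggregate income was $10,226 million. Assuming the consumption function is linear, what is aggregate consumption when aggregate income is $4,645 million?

C = 2962.4

MPC = (5864.52 − 5194.24)/(10226 − 8937) = 670.28/1289 = 0.52
a = 5194.24 − 0.52(8937) = 5194.24 − 4647.24 = 547
C = 547 + 0.52(4645) = 547 + 2415.4 = 2962.4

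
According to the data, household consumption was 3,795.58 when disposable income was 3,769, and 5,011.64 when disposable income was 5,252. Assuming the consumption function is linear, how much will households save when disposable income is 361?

MPC = (5011.64 − 3795.58)/(5252 − 3769) = 1216.06/1483 = 0.82
a = 3795.58 − 0.82(3769) = 3795.58 − 3090.58 = 705
C = 705 + 0.82(361) = 1001.02
S = 361 − 1001.02 = -640.02

S = -640.02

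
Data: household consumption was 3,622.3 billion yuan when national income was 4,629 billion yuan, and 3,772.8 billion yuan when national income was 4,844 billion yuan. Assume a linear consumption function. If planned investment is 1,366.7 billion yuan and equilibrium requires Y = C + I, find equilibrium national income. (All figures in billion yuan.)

Y = 5829

MPC = (3772.8 − 3622.3)/(4844 − 4629) = 150.5/215 = 0.7
a = 3622.3 − 0.7(4629) = 382
Equilibrium: Y = 382 + 0.7Y + 1366.7
0.3Y = 1748.7, so Y = 1748.7/0.3 = 5829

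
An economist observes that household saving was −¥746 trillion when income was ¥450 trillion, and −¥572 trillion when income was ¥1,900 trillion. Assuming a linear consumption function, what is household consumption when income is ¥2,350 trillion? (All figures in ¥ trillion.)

MPS = ΔS/ΔY = (-572 − (-746))/(1900 − 450) = 174/1450 = 0.12
MPC = 1 − MPS = 0.88
Autonomous saving = -746 − 0.12(450) = -800, so a = 800
C = 800 + 0.88(2350) = 800 + 2068 = 2868

C = 2868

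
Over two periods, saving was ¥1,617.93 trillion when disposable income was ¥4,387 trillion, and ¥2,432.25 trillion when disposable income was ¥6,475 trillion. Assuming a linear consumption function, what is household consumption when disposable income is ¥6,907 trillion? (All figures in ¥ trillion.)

MPS = ΔS/ΔY = (2432.25 − 1617.93)/(6475 − 4387) = 814.32/2088 = 0.39
MPC = 1 − MPS = 0.61
Autonomous saving = 1617.93 − 0.39(4387) = -93, so a = 93
C = 93 + 0.61(6907) = 93 + 4213.27 = 4306.27

C = 4306.27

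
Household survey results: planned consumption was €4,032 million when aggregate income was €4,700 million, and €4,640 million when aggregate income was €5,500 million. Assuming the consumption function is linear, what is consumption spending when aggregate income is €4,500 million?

MPC = (4640 − 4032)/(5500 − 4700) = 608/800 = 0.76
a = 4032 − 0.76(4700) = 4032 − 3572 = 460
C = 460 + 0.76(4500) = 460 + 3420 = 3880

C = 3880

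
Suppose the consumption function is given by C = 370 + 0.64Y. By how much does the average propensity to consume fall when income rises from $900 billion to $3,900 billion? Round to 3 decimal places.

At Y = 900: C = 370 + 0.64(900) = 946, APC = 946/900 = 1.0511
At Y = 3900: C = 2866, APC = 2866/3900 = 0.7349
Fall in APC = 1.0511 − 0.7349 = 0.3162 ≈ 0.316

ΔAPC = 0.316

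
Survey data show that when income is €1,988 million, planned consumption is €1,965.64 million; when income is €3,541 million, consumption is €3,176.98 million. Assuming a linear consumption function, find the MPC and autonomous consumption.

MPC = 0.78; a = 415

MPC = ΔC/ΔY = (3176.98 − 1965.64)/(3541 − 1988) = 1211.34/1553 = 0.78
a = C − MPC·Y = 1965.64 − 0.78(1988) = 1965.64 − 1550.64 = 415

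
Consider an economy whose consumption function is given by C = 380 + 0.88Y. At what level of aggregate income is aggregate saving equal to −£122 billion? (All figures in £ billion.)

S = Y − C = -380 + 0.12Y
-380 + 0.12Y = -122, so 0.12Y = 258 and Y = 2150

Y = 2150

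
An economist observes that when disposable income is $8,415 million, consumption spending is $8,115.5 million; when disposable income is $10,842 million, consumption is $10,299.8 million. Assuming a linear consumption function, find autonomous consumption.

a = 542

MPC = ΔC/ΔY = (10299.8 − 8115.5)/(10842 − 8415) = 2184.3/2427 = 0.9
a = C − MPC·Y = 8115.5 − 0.9(8415) = 8115.5 − 7573.5 = 542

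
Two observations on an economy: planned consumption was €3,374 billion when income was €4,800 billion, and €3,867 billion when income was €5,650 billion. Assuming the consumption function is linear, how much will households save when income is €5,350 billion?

S = 1657

MPC = (3867 − 3374)/(5650 − 4800) = 493/850 = 0.58
a = 3374 − 0.58(4800) = 3374 − 2784 = 590
C = 590 + 0.58(5350) = 3693
S = 5350 − 3693 = 1657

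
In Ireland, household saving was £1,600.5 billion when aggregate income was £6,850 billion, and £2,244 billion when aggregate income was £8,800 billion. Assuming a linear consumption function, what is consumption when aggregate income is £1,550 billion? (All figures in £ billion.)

MPS = ΔS/ΔY = (2244 − 1600.5)/(8800 − 6850) = 643.5/1950 = 0.33
MPC = 1 − MPS = 0.67
Autonomous saving = 1600.5 − 0.33(6850) = -660, so a = 660
C = 660 + 0.67(1550) = 660 + 1038.5 = 1698.5

C = 1698.5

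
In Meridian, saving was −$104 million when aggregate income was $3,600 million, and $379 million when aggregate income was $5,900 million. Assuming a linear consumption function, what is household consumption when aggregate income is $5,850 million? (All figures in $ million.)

C = 5481.5

MPS = ΔS/ΔY = (379 − (-104))/(5900 − 3600) = 483/2300 = 0.21
MPC = 1 − MPS = 0.79
Autonomous saving = -104 − 0.21(3600) = -860, so a = 860
C = 860 + 0.79(5850) = 860 + 4621.5 = 5481.5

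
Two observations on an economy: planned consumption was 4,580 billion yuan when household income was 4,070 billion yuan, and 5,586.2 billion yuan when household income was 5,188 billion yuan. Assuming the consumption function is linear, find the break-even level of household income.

MPC = (5586.2 − 4580)/(5188 − 4070) = 1006.2/1118 = 0.9
a = 4580 − 0.9(4070) = 4580 − 3663 = 917
Break-even: Y = a/(1−MPC) = 917/0.1 = 9170

Y = 9170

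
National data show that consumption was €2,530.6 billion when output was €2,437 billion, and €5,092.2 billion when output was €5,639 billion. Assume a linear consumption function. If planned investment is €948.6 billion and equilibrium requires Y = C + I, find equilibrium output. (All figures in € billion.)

MPC = (5092.2 − 2530.6)/(5639 − 2437) = 2561.6/3202 = 0.8
a = 2530.6 − 0.8(2437) = 581
Equilibrium: Y = 581 + 0.8Y + 948.6
0.2Y = 1529.6, so Y = 1529.6/0.2 = 7648

Y = 7648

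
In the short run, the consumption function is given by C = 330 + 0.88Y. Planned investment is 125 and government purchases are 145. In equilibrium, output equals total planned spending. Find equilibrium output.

Y = 5000

Y = C + I + G = 330 + 0.88Y + 125 + 145
Y − 0.88Y = 600
0.12Y = 600, so Y = 600/0.12 = 5000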